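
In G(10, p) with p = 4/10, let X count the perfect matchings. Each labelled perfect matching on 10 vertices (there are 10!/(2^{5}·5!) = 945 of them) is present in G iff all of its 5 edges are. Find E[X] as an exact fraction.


K_10 has 10!/(2^{5}·5!) = 945 labelled perfect matchings.
For each such perfect matching H, let X_H = 1 if all 5 edges of H are present in G. Then P[X_H = 1] = p^{5} = (2/5)^{5} = 32/3125.
By linearity: E[X] = Σ_H E[X_H] = 945 · p^{5} = 945 · 32/3125 = 6048/625.
Numerically: E[X] ≈ 9.68.

E[X] = 945 · (2/5)^{5} = 6048/625 ≈ 9.68.


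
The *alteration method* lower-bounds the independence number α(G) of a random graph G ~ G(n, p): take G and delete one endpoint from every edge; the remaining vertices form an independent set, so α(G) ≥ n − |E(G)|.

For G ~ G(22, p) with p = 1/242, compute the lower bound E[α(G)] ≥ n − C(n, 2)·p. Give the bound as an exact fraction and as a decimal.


E[|E(G)|] = C(22, 2)·p = 231 · (1/242) = 21/22.
E[α(G)] ≥ n − E[|E(G)|] = 22 − 21/22 = 463/22.
Numerically: ≈ 21.0455.
(This is only a lower bound; the true E[α(G)] may be larger.)

E[α(G)] ≥ 463/22 ≈ 21.0455.


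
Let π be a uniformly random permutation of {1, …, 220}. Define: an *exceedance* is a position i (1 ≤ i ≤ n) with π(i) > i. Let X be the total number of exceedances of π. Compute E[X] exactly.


Write X = Σ_{i=1}^{220} X_i, where X_i = 1_{π(i) > i}.
For each fixed i, π(i) is uniform over {1, …, 220} (marginal of a uniform permutation), so P[π(i) > i] = (n − i)/n. Summing: Σ_{i=1}^{220} (n − i)/n = (0 + 1 + … + 219)/220 = 220(220 − 1)/(2·220) = (220 − 1)/2.
Hence E[X] = Σ_{i=1}^{220} (220 − i)/220 = 219/2 ≈ 109.500.

E[X] = 219/2 = 109.500.


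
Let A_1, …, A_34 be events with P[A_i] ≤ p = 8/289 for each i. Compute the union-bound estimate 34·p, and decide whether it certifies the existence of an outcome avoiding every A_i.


Union bound: P[∪_{i=1}^{34} A_i] ≤ Σ_i P[A_i] ≤ 34·p = 34·(8/289) = 16/17.
Numerically: 16/17 ≈ 0.94118.
Is 16/17 < 1? YES.
Since P[∪ A_i] ≤ 16/17 < 1, the complement has P[∩ A_i^c] ≥ 1 − 16/17 = 1/17 > 0, so some outcome avoids every A_i.

34·p = 16/17 ≈ 0.94118; existence CERTIFIED by the union bound.


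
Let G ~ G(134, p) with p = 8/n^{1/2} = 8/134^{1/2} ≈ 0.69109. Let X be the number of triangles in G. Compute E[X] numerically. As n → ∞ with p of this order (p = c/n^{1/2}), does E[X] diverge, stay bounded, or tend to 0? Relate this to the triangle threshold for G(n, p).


Number of potential triangles: C(134, 3) = 392084.
Each occurs with probability p³ ≈ (0.69109)³ ≈ 3.3007510e-01.
By linearity: E[X] = C(134, 3)·p³ ≈ 392084 · 3.3007510e-01 ≈ 129417.16548.
Since α = 1/2 < 1, p = c/n^{1/2} ≫ 1/n is above the triangle threshold p ~ 1/n. Asymptotically E[X] ~ (c³/6)·n^{3(1−α)} = (8³/6)·n^{1.5} → ∞; triangles are abundant w.h.p.

E[X] ≈ 129417.16548; in regime p = Θ(1/n^{1/2}) E[X] diverges (above the triangle threshold p ~ 1/n).


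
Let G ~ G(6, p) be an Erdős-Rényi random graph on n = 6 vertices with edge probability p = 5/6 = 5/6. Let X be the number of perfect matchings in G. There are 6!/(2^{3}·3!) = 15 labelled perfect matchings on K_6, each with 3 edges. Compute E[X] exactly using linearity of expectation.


K_6 has 6!/(2^{3}·3!) = 15 labelled perfect matchings.
For each such perfect matching H, let X_H = 1 if all 3 edges of H are present in G. Then P[X_H = 1] = p^{3} = (5/6)^{3} = 125/216.
By linearity of expectation: E[X] = Σ_H E[X_H] = 15 · p^{3} = 15 · 125/216 = 625/72.
Numerically: E[X] ≈ 8.6806.

E[X] = 15 · (5/6)^{3} = 625/72 ≈ 8.6806.


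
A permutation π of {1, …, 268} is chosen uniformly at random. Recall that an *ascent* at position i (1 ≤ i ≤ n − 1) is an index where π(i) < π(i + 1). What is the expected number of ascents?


Write X = Σ X_I over i = 1, …, 267, with X_I the indicator of one ascent.
There are 267 indicators.
For each fixed i, the pair (π(i), π(i+1)) is a uniformly random ordered pair of distinct values from {1, …, 268}; by symmetry P[π(i) < π(i+1)] = 1/2.
By linearity: E[X] = 267 · (1/2) = (268 − 1) · (1/2) = 267/2 ≈ 133.50000.

E[X] = 267/2 = 133.50000.


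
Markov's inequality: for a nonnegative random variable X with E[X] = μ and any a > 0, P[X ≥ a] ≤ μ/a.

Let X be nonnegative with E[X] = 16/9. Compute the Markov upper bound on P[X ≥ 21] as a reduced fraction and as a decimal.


μ = E[X] = 16/9, a = 21.
Markov: P[X ≥ 21] ≤ μ/a = (16/9)/21 = 16/189.
Numerically: ≈ 0.084656.
(Since a = 21 > μ = 1.777778, the bound 16/189 is < 1 and informative.)

P[X ≥ 21] ≤ 16/189 ≈ 0.084656.


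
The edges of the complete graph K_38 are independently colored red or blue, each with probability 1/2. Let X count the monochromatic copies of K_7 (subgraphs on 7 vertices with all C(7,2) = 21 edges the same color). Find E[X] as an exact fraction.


Let X = Σ_S X_S over the C(38, 7) = 12620256 subsets S of size 7, where X_S = 1 if the K_7 on S is monochromatic.
For a fixed S, the K_7 on S has C(7, 2) = 21 edges. P[all 21 edges red] = (1/2)^21, and likewise for blue, so P[monochromatic] = 2·(1/2)^21 = 2^{1 − 21} = 1/1048576.
By linearity of expectation: E[X] = C(38, 7) · 2^{1 − 21} = 12620256 · 1/1048576 = 394383/32768.
Numerically: E[X] ≈ 12.035614.

E[X] = C(38,7)·2^(1−C(7,2)) = 394383/32768 ≈ 12.035614.


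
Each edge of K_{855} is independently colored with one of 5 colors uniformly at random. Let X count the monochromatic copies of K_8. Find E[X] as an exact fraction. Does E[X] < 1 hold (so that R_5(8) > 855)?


E[X] = C(855, 8) · 5^{1 − 28} = 6854000254398702450 · 5^{−27} = 6854000254398702450/7450580596923828125.
As a reduced fraction: E[X] = 274160010175948098/298023223876953125 ≈ 0.919928.
Is E[X] < 1? YES.
Since E[X] < 1, there exists a 5-coloring of K_{855} with no monochromatic K_8; hence R_5(8) > 855.

E[X] = 274160010175948098/298023223876953125 ≈ 0.919928; E[X] < 1, so R_5(8) > 855.


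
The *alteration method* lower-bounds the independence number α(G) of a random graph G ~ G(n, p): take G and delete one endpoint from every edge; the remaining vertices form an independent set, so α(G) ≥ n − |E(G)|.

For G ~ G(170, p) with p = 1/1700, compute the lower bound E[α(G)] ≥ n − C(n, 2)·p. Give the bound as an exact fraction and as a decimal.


E[|E(G)|] = C(170, 2)·p = 14365 · (1/1700) = 169/20.
E[α(G)] ≥ n − E[|E(G)|] = 170 − 169/20 = 3231/20.
Numerically: ≈ 161.5500.
(This is only a lower bound; the true E[α(G)] may be larger.)

E[α(G)] ≥ 3231/20 ≈ 161.5500.


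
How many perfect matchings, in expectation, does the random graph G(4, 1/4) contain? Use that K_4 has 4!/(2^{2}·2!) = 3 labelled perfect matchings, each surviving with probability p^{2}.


K_4 has 4!/(2^{2}·2!) = 3 labelled perfect matchings.
For each such perfect matching H, let X_H = 1 if all 2 edges of H are present in G. Then P[X_H = 1] = p^{2} = (1/4)^{2} = 1/16.
Summing the indicators: E[X] = Σ_H E[X_H] = 3 · p^{2} = 3 · 1/16 = 3/16.
Numerically: E[X] ≈ 0.188.

E[X] = 3 · (1/4)^{2} = 3/16 ≈ 0.188.


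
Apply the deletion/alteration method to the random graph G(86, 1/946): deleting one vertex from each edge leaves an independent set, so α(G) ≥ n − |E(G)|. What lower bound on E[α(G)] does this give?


E[|E(G)|] = C(86, 2)·p = 3655 · (1/946) = 85/22.
E[α(G)] ≥ n − E[|E(G)|] = 86 − 85/22 = 1807/22.
Numerically: ≈ 82.13636.
(This is only a lower bound; the true E[α(G)] may be larger.)

E[α(G)] ≥ 1807/22 ≈ 82.13636.


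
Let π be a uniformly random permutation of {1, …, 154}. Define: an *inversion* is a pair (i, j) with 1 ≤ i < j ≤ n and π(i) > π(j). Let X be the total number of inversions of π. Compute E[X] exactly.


Write X = Σ X_I over the C(154, 2) = 11781 pairs i < j, with X_I the indicator of one inversion.
There are 11781 indicators.
For each fixed pair i < j, the values π(i) and π(j) are two distinct elements of {1, …, 154} in uniformly random order; by symmetry P[π(i) > π(j)] = 1/2.
By linearity: E[X] = 11781 · (1/2) = C(154, 2) · (1/2) = 11781/2 = 11781/2 ≈ 5890.5000.

E[X] = 11781/2 = 5890.5000.


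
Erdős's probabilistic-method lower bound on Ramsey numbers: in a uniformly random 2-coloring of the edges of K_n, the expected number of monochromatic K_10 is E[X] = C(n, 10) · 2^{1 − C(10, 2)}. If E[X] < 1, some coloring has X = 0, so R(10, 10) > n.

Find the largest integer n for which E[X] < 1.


We need C(n, 10) · 2^{1 − 45} < 1, i.e. C(n, 10) < 2^{45 − 1} = 17592186044416.
Check values of n near the boundary:
  n = 99: C(99, 10) = 15579278510796; 15579278510796 < 17592186044416? YES
  n = 100: C(100, 10) = 17310309456440; 17310309456440 < 17592186044416? YES
  n = 101: C(101, 10) = 19212541264840; 19212541264840 < 17592186044416? NO
  n = 102: C(102, 10) = 21300860967540; 21300860967540 < 17592186044416? NO
The largest n with C(n, 10) < 17592186044416 is n = 100 (where E[X] = 2163788682055/2199023255552 ≈ 0.98398). Hence R(10, 10) > 100, i.e. R(10, 10) ≥ 101.

Largest n = 100; hence R(10, 10) > 100.


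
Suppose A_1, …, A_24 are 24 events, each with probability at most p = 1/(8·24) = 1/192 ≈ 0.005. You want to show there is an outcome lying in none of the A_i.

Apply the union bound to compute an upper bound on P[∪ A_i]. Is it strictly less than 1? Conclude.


Union bound: P[∪_{i=1}^{24} A_i] ≤ Σ_i P[A_i] ≤ 24·p = 24·(1/192) = 1/8.
Numerically: 1/8 ≈ 0.125.
Is 1/8 < 1? YES.
Since P[∪ A_i] ≤ 1/8 < 1, the complement has P[∩ A_i^c] ≥ 1 − 1/8 = 7/8 > 0, so some outcome avoids every A_i.

24·p = 1/8 ≈ 0.125; existence CERTIFIED by the union bound.


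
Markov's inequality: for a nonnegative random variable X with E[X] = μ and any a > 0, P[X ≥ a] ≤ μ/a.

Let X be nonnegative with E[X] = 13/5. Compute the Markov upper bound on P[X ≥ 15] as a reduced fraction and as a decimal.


μ = E[X] = 13/5, a = 15.
Markov: P[X ≥ 15] ≤ μ/a = (13/5)/15 = 13/75.
Numerically: ≈ 0.1733.
(Since a = 15 > μ = 2.6000, the bound 13/75 is < 1 and informative.)

P[X ≥ 15] ≤ 13/75 ≈ 0.1733.


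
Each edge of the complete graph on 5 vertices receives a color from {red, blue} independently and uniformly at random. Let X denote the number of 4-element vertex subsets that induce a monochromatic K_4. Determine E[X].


Let X = Σ_S X_S over the C(5, 4) = 5 subsets S of size 4, where X_S = 1 if the K_4 on S is monochromatic.
For a fixed S, the K_4 on S has C(4, 2) = 6 edges. P[all 6 edges red] = (1/2)^6, and likewise for blue, so P[monochromatic] = 2·(1/2)^6 = 2^{1 − 6} = 1/32.
By linearity of expectation: E[X] = C(5, 4) · 2^{1 − 6} = 5 · 1/32 = 5/32.
Numerically: E[X] ≈ 0.1562.

E[X] = C(5,4)·2^(1−C(4,2)) = 5/32 ≈ 0.1562.


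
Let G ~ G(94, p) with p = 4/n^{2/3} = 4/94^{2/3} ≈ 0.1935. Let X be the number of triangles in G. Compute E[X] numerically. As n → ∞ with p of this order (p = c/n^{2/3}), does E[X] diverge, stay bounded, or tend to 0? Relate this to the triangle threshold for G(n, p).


Number of potential triangles: C(94, 3) = 134044.
Each occurs with probability p³ ≈ (0.1935)³ ≈ 7.243096e-03.
By linearity: E[X] = C(94, 3)·p³ ≈ 134044 · 7.243096e-03 ≈ 970.8936.
Since α = 2/3 < 1, p = c/n^{2/3} ≫ 1/n is above the triangle threshold p ~ 1/n. Asymptotically E[X] ~ (c³/6)·n^{3(1−α)} = (4³/6)·n^{1} → ∞; triangles are abundant w.h.p.

E[X] ≈ 970.8936; in regime p = Θ(1/n^{2/3}) E[X] diverges (above the triangle threshold p ~ 1/n).


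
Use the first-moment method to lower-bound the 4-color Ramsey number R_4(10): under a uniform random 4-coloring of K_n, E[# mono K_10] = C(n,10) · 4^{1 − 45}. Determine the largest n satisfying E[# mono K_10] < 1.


We need C(n, 10) · 4^{1 − 45} < 1, i.e. C(n, 10) < 4^{45 − 1} = 309485009821345068724781056.
Check values of n near the boundary:
  n = 2022: C(2022, 10) = 307870445231474093395937796; 307870445231474093395937796 < 309485009821345068724781056? YES
  n = 2023: C(2023, 10) = 309399856285778485315440716; 309399856285778485315440716 < 309485009821345068724781056? YES
  n = 2024: C(2024, 10) = 310936101848269937576192656; 310936101848269937576192656 < 309485009821345068724781056? NO
The largest n with C(n, 10) < 309485009821345068724781056 is n = 2023 (where E[X] = 77349964071444621328860179/77371252455336267181195264 ≈ 0.9997249). Hence R_4(10) > 2023, i.e. R_4(10) ≥ 2024.

Largest n = 2023; hence R_4(10) > 2023.


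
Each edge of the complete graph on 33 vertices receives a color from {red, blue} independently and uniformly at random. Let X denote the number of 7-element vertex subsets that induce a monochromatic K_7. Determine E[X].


Let X = Σ_S X_S over the C(33, 7) = 4272048 subsets S of size 7, where X_S = 1 if the K_7 on S is monochromatic.
For a fixed S, the K_7 on S has C(7, 2) = 21 edges. P[all 21 edges red] = (1/2)^21, and likewise for blue, so P[monochromatic] = 2·(1/2)^21 = 2^{1 − 21} = 1/1048576.
By linearity of expectation: E[X] = C(33, 7) · 2^{1 − 21} = 4272048 · 1/1048576 = 267003/65536.
Numerically: E[X] ≈ 4.07414.

E[X] = C(33,7)·2^(1−C(7,2)) = 267003/65536 ≈ 4.07414.


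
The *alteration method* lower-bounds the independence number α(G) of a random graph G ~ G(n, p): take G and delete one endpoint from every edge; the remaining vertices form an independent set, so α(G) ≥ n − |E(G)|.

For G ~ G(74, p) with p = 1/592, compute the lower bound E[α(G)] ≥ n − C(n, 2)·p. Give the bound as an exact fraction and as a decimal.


E[|E(G)|] = C(74, 2)·p = 2701 · (1/592) = 73/16.
E[α(G)] ≥ n − E[|E(G)|] = 74 − 73/16 = 1111/16.
Numerically: ≈ 69.43750.
(This is only a lower bound; the true E[α(G)] may be larger.)

E[α(G)] ≥ 1111/16 ≈ 69.43750.


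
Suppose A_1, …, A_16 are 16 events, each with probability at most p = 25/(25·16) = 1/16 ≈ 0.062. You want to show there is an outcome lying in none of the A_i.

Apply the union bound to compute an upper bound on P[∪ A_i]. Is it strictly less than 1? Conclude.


Union bound: P[∪_{i=1}^{16} A_i] ≤ Σ_i P[A_i] ≤ 16·p = 16·(1/16) = 1.
Numerically: 1 ≈ 1.000.
Is 1 < 1? NO.
Since the bound 1 is ≥ 1, the union bound is uninformative here; it does NOT by itself certify existence.

16·p = 1 ≈ 1.000; existence NOT certified by the union bound.


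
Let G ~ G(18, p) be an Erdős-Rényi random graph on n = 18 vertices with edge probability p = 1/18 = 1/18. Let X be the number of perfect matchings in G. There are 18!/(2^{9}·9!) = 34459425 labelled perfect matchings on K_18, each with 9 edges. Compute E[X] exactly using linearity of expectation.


K_18 has 18!/(2^{9}·9!) = 34459425 labelled perfect matchings.
For each such perfect matching H, let X_H = 1 if all 9 edges of H are present in G. Then P[X_H = 1] = p^{9} = (1/18)^{9} = 1/198359290368.
By linearity: E[X] = Σ_H E[X_H] = 34459425 · p^{9} = 34459425 · 1/198359290368 = 425425/2448880128.
Numerically: E[X] ≈ 0.00017372.

E[X] = 34459425 · (1/18)^{9} = 425425/2448880128 ≈ 0.00017372.


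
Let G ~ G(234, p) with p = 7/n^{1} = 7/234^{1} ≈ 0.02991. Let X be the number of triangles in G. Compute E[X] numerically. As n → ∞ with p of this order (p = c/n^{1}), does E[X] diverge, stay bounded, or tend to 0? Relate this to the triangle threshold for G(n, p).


Number of potential triangles: C(234, 3) = 2108184.
Each occurs with probability p³ ≈ (0.02991)³ ≈ 2.676989e-05.
By linearity: E[X] = C(234, 3)·p³ ≈ 2108184 · 2.676989e-05 ≈ 56.4358.
Here α = 1, so p = 7/n is exactly at the triangle threshold p ~ 1/n. Asymptotically E[X] → c³/6 = 7³/6 = 343/6 ≈ 57.1667, a bounded constant. In this regime the triangle count is asymptotically Poisson(c³/6).

E[X] ≈ 56.4358; in regime p = Θ(1/n^{1}) E[X] stays bounded (at the triangle threshold p ~ 1/n).


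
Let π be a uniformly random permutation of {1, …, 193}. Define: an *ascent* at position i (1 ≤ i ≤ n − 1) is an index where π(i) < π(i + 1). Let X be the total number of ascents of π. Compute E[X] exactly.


Write X = Σ X_I over i = 1, …, 192, with X_I the indicator of one ascent.
There are 192 indicators.
For each fixed i, the pair (π(i), π(i+1)) is a uniformly random ordered pair of distinct values from {1, …, 193}; by symmetry P[π(i) < π(i+1)] = 1/2.
By linearity: E[X] = 192 · (1/2) = (193 − 1) · (1/2) = 96 ≈ 96.000.

E[X] = 96 = 96.000.


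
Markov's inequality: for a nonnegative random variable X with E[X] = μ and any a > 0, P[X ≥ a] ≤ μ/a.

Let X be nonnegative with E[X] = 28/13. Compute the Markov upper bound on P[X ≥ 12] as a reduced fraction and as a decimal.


μ = E[X] = 28/13, a = 12.
Markov: P[X ≥ 12] ≤ μ/a = (28/13)/12 = 7/39.
Numerically: ≈ 0.1795.
(Since a = 12 > μ = 2.1538, the bound 7/39 is < 1 and informative.)

P[X ≥ 12] ≤ 7/39 ≈ 0.1795.


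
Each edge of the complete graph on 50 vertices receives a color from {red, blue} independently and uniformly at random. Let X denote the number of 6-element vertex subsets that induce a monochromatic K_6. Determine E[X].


Let X = Σ_S X_S over the C(50, 6) = 15890700 subsets S of size 6, where X_S = 1 if the K_6 on S is monochromatic.
For a fixed S, the K_6 on S has C(6, 2) = 15 edges. P[all 15 edges red] = (1/2)^15, and likewise for blue, so P[monochromatic] = 2·(1/2)^15 = 2^{1 − 15} = 1/16384.
By linearity: E[X] = C(50, 6) · 2^{1 − 15} = 15890700 · 1/16384 = 3972675/4096.
Numerically: E[X] ≈ 969.8914.

E[X] = C(50,6)·2^(1−C(6,2)) = 3972675/4096 ≈ 969.8914.


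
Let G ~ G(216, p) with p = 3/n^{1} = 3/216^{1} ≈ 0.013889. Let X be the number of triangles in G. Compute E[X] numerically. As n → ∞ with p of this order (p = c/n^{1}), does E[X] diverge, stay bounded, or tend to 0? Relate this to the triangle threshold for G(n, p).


Number of potential triangles: C(216, 3) = 1656360.
Each occurs with probability p³ ≈ (0.013889)³ ≈ 2.6791838e-06.
By linearity: E[X] = C(216, 3)·p³ ≈ 1656360 · 2.6791838e-06 ≈ 4.43769.
Here α = 1, so p = 3/n is exactly at the triangle threshold p ~ 1/n. Asymptotically E[X] → c³/6 = 3³/6 = 9/2 ≈ 4.50000, a bounded constant. In this regime the triangle count is asymptotically Poisson(c³/6).

E[X] ≈ 4.43769; in regime p = Θ(1/n^{1}) E[X] stays bounded (at the triangle threshold p ~ 1/n).


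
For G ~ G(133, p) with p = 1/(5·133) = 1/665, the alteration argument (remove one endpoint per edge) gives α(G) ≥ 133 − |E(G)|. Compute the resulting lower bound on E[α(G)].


E[|E(G)|] = C(133, 2)·p = 8778 · (1/665) = 66/5.
E[α(G)] ≥ n − E[|E(G)|] = 133 − 66/5 = 599/5.
Numerically: ≈ 119.800000.
(This is only a lower bound; the true E[α(G)] may be larger.)

E[α(G)] ≥ 599/5 ≈ 119.800000.


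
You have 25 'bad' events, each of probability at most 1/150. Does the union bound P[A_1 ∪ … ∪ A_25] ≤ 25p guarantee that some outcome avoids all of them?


Union bound: P[∪_{i=1}^{25} A_i] ≤ Σ_i P[A_i] ≤ 25·p = 25·(1/150) = 1/6.
Numerically: 1/6 ≈ 0.1667.
Is 1/6 < 1? YES.
Since P[∪ A_i] ≤ 1/6 < 1, the complement has P[∩ A_i^c] ≥ 1 − 1/6 = 5/6 > 0, so some outcome avoids every A_i.

25·p = 1/6 ≈ 0.1667; existence CERTIFIED by the union bound.


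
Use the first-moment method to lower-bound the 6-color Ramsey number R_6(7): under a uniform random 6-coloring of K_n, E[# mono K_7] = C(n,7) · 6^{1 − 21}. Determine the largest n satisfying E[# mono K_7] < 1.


We need C(n, 7) · 6^{1 − 21} < 1, i.e. C(n, 7) < 6^{21 − 1} = 3656158440062976.
Check values of n near the boundary:
  n = 564: C(564, 7) = 3469685994423792; 3469685994423792 < 3656158440062976? YES
  n = 565: C(565, 7) = 3513212521235560; 3513212521235560 < 3656158440062976? YES
  n = 566: C(566, 7) = 3557206237959440; 3557206237959440 < 3656158440062976? YES
  n = 567: C(567, 7) = 3601671315933933; 3601671315933933 < 3656158440062976? YES
  n = 568: C(568, 7) = 3646611956239704; 3646611956239704 < 3656158440062976? YES
  n = 569: C(569, 7) = 3692032389858348; 3692032389858348 < 3656158440062976? NO
  n = 570: C(570, 7) = 3737936877831720; 3737936877831720 < 3656158440062976? NO
  n = 571: C(571, 7) = 3784329711421830; 3784329711421830 < 3656158440062976? NO
The largest n with C(n, 7) < 3656158440062976 is n = 568 (where E[X] = 16882462760369/16926659444736 ≈ 0.99739). Hence R_6(7) > 568, i.e. R_6(7) ≥ 569.

Largest n = 568; hence R_6(7) > 568.


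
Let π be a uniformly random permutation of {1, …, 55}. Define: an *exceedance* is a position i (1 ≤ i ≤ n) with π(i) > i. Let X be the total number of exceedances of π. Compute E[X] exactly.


Write X = Σ_{i=1}^{55} X_i, where X_i = 1_{π(i) > i}.
For each fixed i, π(i) is uniform over {1, …, 55} (marginal of a uniform permutation), so P[π(i) > i] = (n − i)/n. Summing: Σ_{i=1}^{55} (n − i)/n = (0 + 1 + … + 54)/55 = 55(55 − 1)/(2·55) = (55 − 1)/2.
Hence E[X] = Σ_{i=1}^{55} (55 − i)/55 = 27 ≈ 27.000000.

E[X] = 27 = 27.000000.


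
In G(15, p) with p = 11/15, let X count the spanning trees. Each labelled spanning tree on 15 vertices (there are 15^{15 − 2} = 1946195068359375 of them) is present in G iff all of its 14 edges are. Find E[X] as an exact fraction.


K_15 has 15^{15 − 2} = 1946195068359375 labelled spanning trees.
For each such spanning tree H, let X_H = 1 if all 14 edges of H are present in G. Then P[X_H = 1] = p^{14} = (11/15)^{14} = 379749833583241/29192926025390625.
By linearity of expectation: E[X] = Σ_H E[X_H] = 1946195068359375 · p^{14} = 1946195068359375 · 379749833583241/29192926025390625 = 379749833583241/15.
Numerically: E[X] ≈ 2.53e+13.

E[X] = 1946195068359375 · (11/15)^{14} = 379749833583241/15 ≈ 2.53e+13.


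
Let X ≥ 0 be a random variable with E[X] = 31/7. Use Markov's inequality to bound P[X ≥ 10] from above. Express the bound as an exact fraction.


μ = E[X] = 31/7, a = 10.
Markov: P[X ≥ 10] ≤ μ/a = (31/7)/10 = 31/70.
Numerically: ≈ 0.44286.
(Since a = 10 > μ = 4.42857, the bound 31/70 is < 1 and informative.)

P[X ≥ 10] ≤ 31/70 ≈ 0.44286.


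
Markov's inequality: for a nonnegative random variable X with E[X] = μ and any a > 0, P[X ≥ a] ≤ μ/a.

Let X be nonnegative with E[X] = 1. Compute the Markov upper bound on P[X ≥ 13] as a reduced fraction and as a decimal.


μ = E[X] = 1, a = 13.
Markov: P[X ≥ 13] ≤ μ/a = (1)/13 = 1/13.
Numerically: ≈ 0.07692.
(Since a = 13 > μ = 1.00000, the bound 1/13 is < 1 and informative.)

P[X ≥ 13] ≤ 1/13 ≈ 0.07692.


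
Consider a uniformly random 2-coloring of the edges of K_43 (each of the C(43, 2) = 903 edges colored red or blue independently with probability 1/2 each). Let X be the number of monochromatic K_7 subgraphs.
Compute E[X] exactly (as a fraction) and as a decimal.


Let X = Σ_S X_S over the C(43, 7) = 32224114 subsets S of size 7, where X_S = 1 if the K_7 on S is monochromatic.
For a fixed S, the K_7 on S has C(7, 2) = 21 edges. P[all 21 edges red] = (1/2)^21, and likewise for blue, so P[monochromatic] = 2·(1/2)^21 = 2^{1 − 21} = 1/1048576.
Summing: E[X] = C(43, 7) · 2^{1 − 21} = 32224114 · 1/1048576 = 16112057/524288.
Numerically: E[X] ≈ 30.731.

E[X] = C(43,7)·2^(1−C(7,2)) = 16112057/524288 ≈ 30.731.


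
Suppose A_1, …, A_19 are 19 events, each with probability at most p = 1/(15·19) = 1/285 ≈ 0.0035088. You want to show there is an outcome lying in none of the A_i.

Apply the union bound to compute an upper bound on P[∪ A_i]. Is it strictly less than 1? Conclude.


Union bound: P[∪_{i=1}^{19} A_i] ≤ Σ_i P[A_i] ≤ 19·p = 19·(1/285) = 1/15.
Numerically: 1/15 ≈ 0.0666667.
Is 1/15 < 1? YES.
Since P[∪ A_i] ≤ 1/15 < 1, the complement has P[∩ A_i^c] ≥ 1 − 1/15 = 14/15 > 0, so some outcome avoids every A_i.

19·p = 1/15 ≈ 0.0666667; existence CERTIFIED by the union bound.


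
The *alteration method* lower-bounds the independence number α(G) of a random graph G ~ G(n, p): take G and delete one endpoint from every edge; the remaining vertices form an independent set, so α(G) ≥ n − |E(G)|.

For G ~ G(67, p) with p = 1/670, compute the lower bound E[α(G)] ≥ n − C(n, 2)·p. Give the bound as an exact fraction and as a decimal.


E[|E(G)|] = C(67, 2)·p = 2211 · (1/670) = 33/10.
E[α(G)] ≥ n − E[|E(G)|] = 67 − 33/10 = 637/10.
Numerically: ≈ 63.70000.
(This is only a lower bound; the true E[α(G)] may be larger.)

E[α(G)] ≥ 637/10 ≈ 63.70000.


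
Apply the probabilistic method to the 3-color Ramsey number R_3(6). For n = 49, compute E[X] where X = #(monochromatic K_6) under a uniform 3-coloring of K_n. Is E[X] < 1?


E[X] = C(49, 6) · 3^{1 − 15} = 13983816 · 3^{−14} = 13983816/4782969.
As a reduced fraction: E[X] = 4661272/1594323 ≈ 2.923669.
Is E[X] < 1? NO.
Since E[X] ≥ 1, the first-moment bound is inconclusive at n = 49; it does NOT by itself certify R_3(6) > 49.

E[X] = 4661272/1594323 ≈ 2.923669; E[X] ≥ 1; first-moment method inconclusive here.


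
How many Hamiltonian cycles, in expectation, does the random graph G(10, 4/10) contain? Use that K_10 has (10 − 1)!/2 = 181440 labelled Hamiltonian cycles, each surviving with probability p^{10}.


K_10 has (10 − 1)!/2 = 181440 labelled Hamiltonian cycles.
For each such Hamiltonian cycle H, let X_H = 1 if all 10 edges of H are present in G. Then P[X_H = 1] = p^{10} = (2/5)^{10} = 1024/9765625.
By linearity: E[X] = Σ_H E[X_H] = 181440 · p^{10} = 181440 · 1024/9765625 = 37158912/1953125.
Numerically: E[X] ≈ 19.025.

E[X] = 181440 · (2/5)^{10} = 37158912/1953125 ≈ 19.025.


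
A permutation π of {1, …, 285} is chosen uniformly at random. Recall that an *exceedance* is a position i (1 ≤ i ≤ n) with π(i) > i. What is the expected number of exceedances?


Write X = Σ_{i=1}^{285} X_i, where X_i = 1_{π(i) > i}.
For each fixed i, π(i) is uniform over {1, …, 285} (marginal of a uniform permutation), so P[π(i) > i] = (n − i)/n. Summing: Σ_{i=1}^{285} (n − i)/n = (0 + 1 + … + 284)/285 = 285(285 − 1)/(2·285) = (285 − 1)/2.
Hence E[X] = Σ_{i=1}^{285} (285 − i)/285 = 142 ≈ 142.000.

E[X] = 142 = 142.000.


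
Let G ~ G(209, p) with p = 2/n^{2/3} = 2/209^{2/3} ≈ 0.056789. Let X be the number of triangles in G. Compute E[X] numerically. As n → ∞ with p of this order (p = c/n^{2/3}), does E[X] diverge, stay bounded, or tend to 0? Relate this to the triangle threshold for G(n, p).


Number of potential triangles: C(209, 3) = 1499784.
Each occurs with probability p³ ≈ (0.056789)³ ≈ 1.8314599e-04.
By linearity: E[X] = C(209, 3)·p³ ≈ 1499784 · 1.8314599e-04 ≈ 274.67943.
Since α = 2/3 < 1, p = c/n^{2/3} ≫ 1/n is above the triangle threshold p ~ 1/n. Asymptotically E[X] ~ (c³/6)·n^{3(1−α)} = (2³/6)·n^{1} → ∞; triangles are abundant w.h.p.

E[X] ≈ 274.67943; in regime p = Θ(1/n^{2/3}) E[X] diverges (above the triangle threshold p ~ 1/n).


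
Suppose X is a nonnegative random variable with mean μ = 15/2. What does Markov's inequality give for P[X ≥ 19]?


μ = E[X] = 15/2, a = 19.
Markov: P[X ≥ 19] ≤ μ/a = (15/2)/19 = 15/38.
Numerically: ≈ 0.395.
(Since a = 19 > μ = 7.500, the bound 15/38 is < 1 and informative.)

P[X ≥ 19] ≤ 15/38 ≈ 0.395.


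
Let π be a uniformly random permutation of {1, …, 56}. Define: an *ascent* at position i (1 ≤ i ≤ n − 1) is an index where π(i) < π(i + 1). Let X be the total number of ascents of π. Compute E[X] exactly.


Write X = Σ X_I over i = 1, …, 55, with X_I the indicator of one ascent.
There are 55 indicators.
For each fixed i, the pair (π(i), π(i+1)) is a uniformly random ordered pair of distinct values from {1, …, 56}; by symmetry P[π(i) < π(i+1)] = 1/2.
By linearity: E[X] = 55 · (1/2) = (56 − 1) · (1/2) = 55/2 ≈ 27.500000.

E[X] = 55/2 = 27.500000.


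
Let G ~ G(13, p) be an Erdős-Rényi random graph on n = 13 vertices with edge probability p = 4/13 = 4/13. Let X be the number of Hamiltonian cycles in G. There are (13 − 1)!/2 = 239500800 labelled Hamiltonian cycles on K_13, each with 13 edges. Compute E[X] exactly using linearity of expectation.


K_13 has (13 − 1)!/2 = 239500800 labelled Hamiltonian cycles.
For each such Hamiltonian cycle H, let X_H = 1 if all 13 edges of H are present in G. Then P[X_H = 1] = p^{13} = (4/13)^{13} = 67108864/302875106592253.
By linearity: E[X] = Σ_H E[X_H] = 239500800 · p^{13} = 239500800 · 67108864/302875106592253 = 16072626615091200/302875106592253.
Numerically: E[X] ≈ 53.07.

E[X] = 239500800 · (4/13)^{13} = 16072626615091200/302875106592253 ≈ 53.07.


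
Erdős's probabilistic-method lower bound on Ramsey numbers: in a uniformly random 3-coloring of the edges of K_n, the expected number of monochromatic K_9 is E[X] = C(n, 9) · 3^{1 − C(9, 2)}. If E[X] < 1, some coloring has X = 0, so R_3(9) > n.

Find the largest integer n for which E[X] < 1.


We need C(n, 9) · 3^{1 − 36} < 1, i.e. C(n, 9) < 3^{36 − 1} = 50031545098999707.
Check values of n near the boundary:
  n = 295: C(295, 9) = 41221140106119260; 41221140106119260 < 50031545098999707? YES
  n = 296: C(296, 9) = 42513789098994080; 42513789098994080 < 50031545098999707? YES
  n = 297: C(297, 9) = 43842345008337645; 43842345008337645 < 50031545098999707? YES
  n = 298: C(298, 9) = 45207677551849890; 45207677551849890 < 50031545098999707? YES
  n = 299: C(299, 9) = 46610674441390059; 46610674441390059 < 50031545098999707? YES
  n = 300: C(300, 9) = 48052241692154700; 48052241692154700 < 50031545098999707? YES
  n = 301: C(301, 9) = 49533303936090975; 49533303936090975 < 50031545098999707? YES
  n = 302: C(302, 9) = 51054804739588650; 51054804739588650 < 50031545098999707? NO
The largest n with C(n, 9) < 50031545098999707 is n = 301 (where E[X] = 16511101312030325/16677181699666569 ≈ 0.990041). Hence R_3(9) > 301, i.e. R_3(9) ≥ 302.

Largest n = 301; hence R_3(9) > 301.


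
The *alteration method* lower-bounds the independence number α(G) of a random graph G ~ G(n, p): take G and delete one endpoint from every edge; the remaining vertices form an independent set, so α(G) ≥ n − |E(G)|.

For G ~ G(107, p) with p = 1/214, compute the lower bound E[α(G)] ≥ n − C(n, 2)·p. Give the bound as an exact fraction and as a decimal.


E[|E(G)|] = C(107, 2)·p = 5671 · (1/214) = 53/2.
E[α(G)] ≥ n − E[|E(G)|] = 107 − 53/2 = 161/2.
Numerically: ≈ 80.500000.
(This is only a lower bound; the true E[α(G)] may be larger.)

E[α(G)] ≥ 161/2 ≈ 80.500000.


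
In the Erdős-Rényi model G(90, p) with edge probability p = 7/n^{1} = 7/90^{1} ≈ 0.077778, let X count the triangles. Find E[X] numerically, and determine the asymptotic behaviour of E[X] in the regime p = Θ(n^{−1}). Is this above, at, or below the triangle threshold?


Number of potential triangles: C(90, 3) = 117480.
Each occurs with probability p³ ≈ (0.077778)³ ≈ 4.7050754e-04.
By linearity: E[X] = C(90, 3)·p³ ≈ 117480 · 4.7050754e-04 ≈ 55.27523.
Here α = 1, so p = 7/n is exactly at the triangle threshold p ~ 1/n. Asymptotically E[X] → c³/6 = 7³/6 = 343/6 ≈ 57.16667, a bounded constant. In this regime the triangle count is asymptotically Poisson(c³/6).

E[X] ≈ 55.27523; in regime p = Θ(1/n^{1}) E[X] stays bounded (at the triangle threshold p ~ 1/n).


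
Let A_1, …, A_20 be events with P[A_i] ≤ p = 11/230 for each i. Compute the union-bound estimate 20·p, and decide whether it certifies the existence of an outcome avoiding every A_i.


Union bound: P[∪_{i=1}^{20} A_i] ≤ Σ_i P[A_i] ≤ 20·p = 20·(11/230) = 22/23.
Numerically: 22/23 ≈ 0.957.
Is 22/23 < 1? YES.
Since P[∪ A_i] ≤ 22/23 < 1, the complement has P[∩ A_i^c] ≥ 1 − 22/23 = 1/23 > 0, so some outcome avoids every A_i.

20·p = 22/23 ≈ 0.957; existence CERTIFIED by the union bound.


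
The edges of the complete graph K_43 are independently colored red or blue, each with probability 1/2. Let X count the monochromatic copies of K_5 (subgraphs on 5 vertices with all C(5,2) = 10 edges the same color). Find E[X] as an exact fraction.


Let X = Σ_S X_S over the C(43, 5) = 962598 subsets S of size 5, where X_S = 1 if the K_5 on S is monochromatic.
For a fixed S, the K_5 on S has C(5, 2) = 10 edges. P[all 10 edges red] = (1/2)^10, and likewise for blue, so P[monochromatic] = 2·(1/2)^10 = 2^{1 − 10} = 1/512.
Summing: E[X] = C(43, 5) · 2^{1 − 10} = 962598 · 1/512 = 481299/256.
Numerically: E[X] ≈ 1880.0742.

E[X] = C(43,5)·2^(1−C(5,2)) = 481299/256 ≈ 1880.0742.


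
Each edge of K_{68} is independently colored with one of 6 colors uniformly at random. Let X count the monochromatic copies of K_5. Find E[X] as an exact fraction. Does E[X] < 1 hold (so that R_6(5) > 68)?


E[X] = C(68, 5) · 6^{1 − 10} = 10424128 · 6^{−9} = 10424128/10077696.
As a reduced fraction: E[X] = 162877/157464 ≈ 1.03438.
Is E[X] < 1? NO.
Since E[X] ≥ 1, the first-moment bound is inconclusive at n = 68; it does NOT by itself certify R_6(5) > 68.

E[X] = 162877/157464 ≈ 1.03438; E[X] ≥ 1; first-moment method inconclusive here.


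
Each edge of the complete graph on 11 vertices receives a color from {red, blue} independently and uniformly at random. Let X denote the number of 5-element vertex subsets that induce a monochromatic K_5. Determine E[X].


Let X = Σ_S X_S over the C(11, 5) = 462 subsets S of size 5, where X_S = 1 if the K_5 on S is monochromatic.
For a fixed S, the K_5 on S has C(5, 2) = 10 edges. P[all 10 edges red] = (1/2)^10, and likewise for blue, so P[monochromatic] = 2·(1/2)^10 = 2^{1 − 10} = 1/512.
Summing: E[X] = C(11, 5) · 2^{1 − 10} = 462 · 1/512 = 231/256.
Numerically: E[X] ≈ 0.90234.

E[X] = C(11,5)·2^(1−C(5,2)) = 231/256 ≈ 0.90234.


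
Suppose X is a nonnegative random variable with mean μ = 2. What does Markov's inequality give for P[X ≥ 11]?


μ = E[X] = 2, a = 11.
Markov: P[X ≥ 11] ≤ μ/a = (2)/11 = 2/11.
Numerically: ≈ 0.18182.
(Since a = 11 > μ = 2.00000, the bound 2/11 is < 1 and informative.)

P[X ≥ 11] ≤ 2/11 ≈ 0.18182.


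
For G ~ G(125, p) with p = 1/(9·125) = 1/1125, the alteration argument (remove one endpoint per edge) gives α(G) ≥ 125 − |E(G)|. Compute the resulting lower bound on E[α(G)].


E[|E(G)|] = C(125, 2)·p = 7750 · (1/1125) = 62/9.
E[α(G)] ≥ n − E[|E(G)|] = 125 − 62/9 = 1063/9.
Numerically: ≈ 118.11111.
(This is only a lower bound; the true E[α(G)] may be larger.)

E[α(G)] ≥ 1063/9 ≈ 118.11111.


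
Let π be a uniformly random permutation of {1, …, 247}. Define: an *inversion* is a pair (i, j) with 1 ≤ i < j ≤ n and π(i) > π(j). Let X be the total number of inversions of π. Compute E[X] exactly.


Write X = Σ X_I over the C(247, 2) = 30381 pairs i < j, with X_I the indicator of one inversion.
There are 30381 indicators.
For each fixed pair i < j, the values π(i) and π(j) are two distinct elements of {1, …, 247} in uniformly random order; by symmetry P[π(i) > π(j)] = 1/2.
By linearity: E[X] = 30381 · (1/2) = C(247, 2) · (1/2) = 30381/2 = 30381/2 ≈ 15190.5000.

E[X] = 30381/2 = 15190.5000.


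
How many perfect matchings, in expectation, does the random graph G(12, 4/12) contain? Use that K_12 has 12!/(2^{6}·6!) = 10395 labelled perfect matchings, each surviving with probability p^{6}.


K_12 has 12!/(2^{6}·6!) = 10395 labelled perfect matchings.
For each such perfect matching H, let X_H = 1 if all 6 edges of H are present in G. Then P[X_H = 1] = p^{6} = (1/3)^{6} = 1/729.
By linearity of expectation: E[X] = Σ_H E[X_H] = 10395 · p^{6} = 10395 · 1/729 = 385/27.
Numerically: E[X] ≈ 14.259.

E[X] = 10395 · (1/3)^{6} = 385/27 ≈ 14.259.


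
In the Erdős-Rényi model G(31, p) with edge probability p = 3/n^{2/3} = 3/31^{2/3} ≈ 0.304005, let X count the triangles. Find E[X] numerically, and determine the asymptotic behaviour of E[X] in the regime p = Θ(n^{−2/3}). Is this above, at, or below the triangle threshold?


Number of potential triangles: C(31, 3) = 4495.
Each occurs with probability p³ ≈ (0.304005)³ ≈ 2.80957336e-02.
By linearity: E[X] = C(31, 3)·p³ ≈ 4495 · 2.80957336e-02 ≈ 126.290323.
Since α = 2/3 < 1, p = c/n^{2/3} ≫ 1/n is above the triangle threshold p ~ 1/n. Asymptotically E[X] ~ (c³/6)·n^{3(1−α)} = (3³/6)·n^{1} → ∞; triangles are abundant w.h.p.

E[X] ≈ 126.290323; in regime p = Θ(1/n^{2/3}) E[X] diverges (above the triangle threshold p ~ 1/n).


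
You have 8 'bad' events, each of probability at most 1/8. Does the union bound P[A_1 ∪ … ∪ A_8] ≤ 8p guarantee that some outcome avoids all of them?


Union bound: P[∪_{i=1}^{8} A_i] ≤ Σ_i P[A_i] ≤ 8·p = 8·(1/8) = 1.
Numerically: 1 ≈ 1.000000.
Is 1 < 1? NO.
Since the bound 1 is ≥ 1, the union bound is uninformative here; it does NOT by itself certify existence.

8·p = 1 ≈ 1.000000; existence NOT certified by the union bound.


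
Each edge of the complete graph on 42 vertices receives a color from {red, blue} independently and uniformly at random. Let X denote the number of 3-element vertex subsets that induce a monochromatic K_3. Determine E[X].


Let X = Σ_S X_S over the C(42, 3) = 11480 subsets S of size 3, where X_S = 1 if the K_3 on S is monochromatic.
For a fixed S, the K_3 on S has C(3, 2) = 3 edges. P[all 3 edges red] = (1/2)^3, and likewise for blue, so P[monochromatic] = 2·(1/2)^3 = 2^{1 − 3} = 1/4.
Summing: E[X] = C(42, 3) · 2^{1 − 3} = 11480 · 1/4 = 2870.
Numerically: E[X] ≈ 2870.000000.

E[X] = C(42,3)·2^(1−C(3,2)) = 2870 ≈ 2870.000000.


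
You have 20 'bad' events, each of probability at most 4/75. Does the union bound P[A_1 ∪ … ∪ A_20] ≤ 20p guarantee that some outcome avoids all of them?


Union bound: P[∪_{i=1}^{20} A_i] ≤ Σ_i P[A_i] ≤ 20·p = 20·(4/75) = 16/15.
Numerically: 16/15 ≈ 1.067.
Is 16/15 < 1? NO.
Since the bound 16/15 is ≥ 1, the union bound is uninformative here; it does NOT by itself certify existence.

20·p = 16/15 ≈ 1.067; existence NOT certified by the union bound.


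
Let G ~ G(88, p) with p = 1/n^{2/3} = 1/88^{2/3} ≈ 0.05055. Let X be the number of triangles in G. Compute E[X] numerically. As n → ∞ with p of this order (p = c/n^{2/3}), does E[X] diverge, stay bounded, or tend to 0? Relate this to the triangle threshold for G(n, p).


Number of potential triangles: C(88, 3) = 109736.
Each occurs with probability p³ ≈ (0.05055)³ ≈ 1.291322e-04.
By linearity: E[X] = C(88, 3)·p³ ≈ 109736 · 1.291322e-04 ≈ 14.1705.
Since α = 2/3 < 1, p = c/n^{2/3} ≫ 1/n is above the triangle threshold p ~ 1/n. Asymptotically E[X] ~ (c³/6)·n^{3(1−α)} = (1³/6)·n^{1} → ∞; triangles are abundant w.h.p.

E[X] ≈ 14.1705; in regime p = Θ(1/n^{2/3}) E[X] diverges (above the triangle threshold p ~ 1/n).


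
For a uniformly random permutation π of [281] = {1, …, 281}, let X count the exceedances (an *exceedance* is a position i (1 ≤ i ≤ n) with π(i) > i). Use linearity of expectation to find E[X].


Write X = Σ_{i=1}^{281} X_i, where X_i = 1_{π(i) > i}.
For each fixed i, π(i) is uniform over {1, …, 281} (marginal of a uniform permutation), so P[π(i) > i] = (n − i)/n. Summing: Σ_{i=1}^{281} (n − i)/n = (0 + 1 + … + 280)/281 = 281(281 − 1)/(2·281) = (281 − 1)/2.
Hence E[X] = Σ_{i=1}^{281} (281 − i)/281 = 140 ≈ 140.0000.

E[X] = 140 = 140.0000.


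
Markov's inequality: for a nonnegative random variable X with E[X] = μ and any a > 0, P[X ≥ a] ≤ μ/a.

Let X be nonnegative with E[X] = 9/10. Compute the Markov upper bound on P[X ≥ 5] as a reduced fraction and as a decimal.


μ = E[X] = 9/10, a = 5.
Markov: P[X ≥ 5] ≤ μ/a = (9/10)/5 = 9/50.
Numerically: ≈ 0.18000.
(Since a = 5 > μ = 0.90000, the bound 9/50 is < 1 and informative.)

P[X ≥ 5] ≤ 9/50 ≈ 0.18000.


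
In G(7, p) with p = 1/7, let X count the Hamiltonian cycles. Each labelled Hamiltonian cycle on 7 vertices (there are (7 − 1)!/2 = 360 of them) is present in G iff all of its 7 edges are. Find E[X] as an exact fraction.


K_7 has (7 − 1)!/2 = 360 labelled Hamiltonian cycles.
For each such Hamiltonian cycle H, let X_H = 1 if all 7 edges of H are present in G. Then P[X_H = 1] = p^{7} = (1/7)^{7} = 1/823543.
By linearity of expectation: E[X] = Σ_H E[X_H] = 360 · p^{7} = 360 · 1/823543 = 360/823543.
Numerically: E[X] ≈ 0.000437136.

E[X] = 360 · (1/7)^{7} = 360/823543 ≈ 0.000437136.
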